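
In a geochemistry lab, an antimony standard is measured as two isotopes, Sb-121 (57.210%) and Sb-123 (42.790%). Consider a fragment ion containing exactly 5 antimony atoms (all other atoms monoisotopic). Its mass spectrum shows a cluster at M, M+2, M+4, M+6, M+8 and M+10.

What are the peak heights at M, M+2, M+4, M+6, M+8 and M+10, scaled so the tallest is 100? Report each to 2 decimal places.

Each Sb atom is independently Sb-121 (p = 0.57210) or Sb-123 (q = 0.42790); the cluster is the binomial expansion (p + q)^5.
P(M) = 0.57210^5 = 0.061286
P(M+2) = 5 × 0.57210^4 × 0.42790^1 = 0.229192
P(M+4) = 10 × 0.57210^3 × 0.42790^2 = 0.342847
P(M+6) = 10 × 0.57210^2 × 0.42790^3 = 0.256431
P(M+8) = 5 × 0.57210^1 × 0.42790^4 = 0.095898
P(M+10) = 0.42790^5 = 0.014345
The M+4 peak is largest (0.342847); scaling to 100 gives 17.88 : 66.85 : 100.00 : 74.79 : 27.97 : 4.18.

17.88 : 66.85 : 100.00 : 74.79 : 27.97 : 4.18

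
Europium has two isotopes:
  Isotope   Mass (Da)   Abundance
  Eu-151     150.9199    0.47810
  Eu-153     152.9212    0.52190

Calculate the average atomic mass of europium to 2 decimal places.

The abundance-weighted mean is 0.47810 × 150.9199 + 0.52190 × 152.9212
= 72.15480 + 79.80957 = 151.96437 Da

151.96 Da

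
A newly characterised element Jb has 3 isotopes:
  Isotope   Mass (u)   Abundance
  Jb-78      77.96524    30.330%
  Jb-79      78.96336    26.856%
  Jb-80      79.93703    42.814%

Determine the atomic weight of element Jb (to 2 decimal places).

Ar = Σ fᵢ·mᵢ = 0.30330 × 77.96524 + 0.26856 × 78.96336 + 0.42814 × 79.93703
= 23.646857 + 21.206400 + 34.224240 = 79.077497 u

79.08 u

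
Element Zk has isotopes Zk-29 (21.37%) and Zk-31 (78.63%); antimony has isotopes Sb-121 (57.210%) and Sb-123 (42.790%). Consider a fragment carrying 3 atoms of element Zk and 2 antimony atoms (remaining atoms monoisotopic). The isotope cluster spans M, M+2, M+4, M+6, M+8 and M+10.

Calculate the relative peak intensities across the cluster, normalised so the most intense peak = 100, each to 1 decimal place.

Element Zk pattern (n=3): 0.00975919 : 0.10772551 : 0.39637142 : 0.48614388
Antimony pattern (n=2): 0.32729841 : 0.48960318 : 0.18309841
Convolve the two distributions (both contribute in 2-u steps):
  M: 0.00975919×0.32729841 = 0.003194
  M+2: 0.00975919×0.48960318 + 0.10772551×0.32729841 = 0.040037
  M+4: 0.00975919×0.18309841 + 0.10772551×0.48960318 + 0.39637142×0.32729841 = 0.184261
  M+6: 0.10772551×0.18309841 + 0.39637142×0.48960318 + 0.48614388×0.32729841 = 0.372903
  M+8: 0.39637142×0.18309841 + 0.48614388×0.48960318 = 0.310593
  M+10: 0.48614388×0.18309841 = 0.089012
Scale to base peak (0.372903) = 100: 0.9 : 10.7 : 49.4 : 100.0 : 83.3 : 23.9

0.9 : 10.7 : 49.4 : 100.0 : 83.3 : 23.9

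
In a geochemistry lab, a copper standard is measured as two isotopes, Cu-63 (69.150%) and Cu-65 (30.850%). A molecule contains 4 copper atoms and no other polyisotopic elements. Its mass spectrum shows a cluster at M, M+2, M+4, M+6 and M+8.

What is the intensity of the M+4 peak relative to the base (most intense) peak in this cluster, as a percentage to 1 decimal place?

66.9%

Term probabilities: M 0.2286, M+2 0.4080, M+4 0.2731, M+6 0.0812, M+8 0.0091. Base peak = M+2.
P(M+2) = C(4,1) × 0.69150^3 × 0.30850^1 = 4 × 0.33065611 × 0.3085 = 0.408030 (base)
P(M+4) = C(4,2) × 0.69150^2 × 0.30850^2 = 6 × 0.47817225 × 0.09517225 = 0.273052
Relative intensity = 0.273052 / 0.408030 × 100 = 66.9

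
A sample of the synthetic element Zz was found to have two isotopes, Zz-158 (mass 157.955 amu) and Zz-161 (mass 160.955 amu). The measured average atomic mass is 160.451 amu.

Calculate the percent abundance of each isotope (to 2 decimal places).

Zz-158: 16.80%, Zz-161: 83.20%

With x = fraction of Zz-158 (so Zz-161 is 1 − x):
157.955·x + 160.955·(1 − x) = 160.451
(157.955 − 160.955)·x = 160.451 − 160.955
x = -0.504 / -3.000 = 0.16800 → 16.80% Zz-158, 83.20% Zz-161.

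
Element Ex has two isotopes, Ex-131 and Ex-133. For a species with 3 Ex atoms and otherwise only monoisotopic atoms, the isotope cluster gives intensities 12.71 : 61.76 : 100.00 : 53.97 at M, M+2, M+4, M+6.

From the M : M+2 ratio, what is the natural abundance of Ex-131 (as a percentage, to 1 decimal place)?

Let p = fractional abundance of Ex-131. I(M+2)/I(M) = [C(3,1)·p^2·(1−p)] / p^3 = 3·(1−p)/p = 61.76/12.71 = 4.8592
(1−p)/p = 4.8592/3 = 1.6197  ⇒  p = 1/(1 + 1.6197) = 0.3817
Ex-131: 38.2%, Ex-133: 61.8%.

38.2%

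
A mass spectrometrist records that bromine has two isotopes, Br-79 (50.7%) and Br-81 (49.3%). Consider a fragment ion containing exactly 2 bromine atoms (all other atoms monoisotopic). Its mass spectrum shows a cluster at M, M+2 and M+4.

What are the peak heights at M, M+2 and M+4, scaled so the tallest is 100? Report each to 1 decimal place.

51.4 : 100.0 : 48.6

The 2 Br atoms are independent, so intensities follow the terms of (0.507 + 0.493)^2.
P(M) = 0.507^2 = 0.257049
P(M+2) = 2 × 0.507^1 × 0.493^1 = 0.499902
P(M+4) = 0.493^2 = 0.243049
The M+2 peak is largest (0.499902); scaling to 100 gives 51.4 : 100.0 : 48.6.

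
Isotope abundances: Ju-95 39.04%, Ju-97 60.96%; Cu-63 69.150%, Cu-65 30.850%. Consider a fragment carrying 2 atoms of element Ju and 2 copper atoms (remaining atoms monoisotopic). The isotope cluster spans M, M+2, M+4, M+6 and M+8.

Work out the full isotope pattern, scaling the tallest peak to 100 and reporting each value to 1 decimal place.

18.4 : 74.0 : 100.0 : 51.6 : 8.9

Element Ju pattern (n=2): 0.15241216 : 0.47597568 : 0.37161216
Copper pattern (n=2): 0.47817225 : 0.4266555 : 0.09517225
Convolve the two distributions (both contribute in 2-u steps):
  M: 0.15241216×0.47817225 = 0.072879
  M+2: 0.15241216×0.4266555 + 0.47597568×0.47817225 = 0.292626
  M+4: 0.15241216×0.09517225 + 0.47597568×0.4266555 + 0.37161216×0.47817225 = 0.395278
  M+6: 0.47597568×0.09517225 + 0.37161216×0.4266555 = 0.203850
  M+8: 0.37161216×0.09517225 = 0.035367
Scale to base peak (0.395278) = 100: 18.4 : 74.0 : 100.0 : 51.6 : 8.9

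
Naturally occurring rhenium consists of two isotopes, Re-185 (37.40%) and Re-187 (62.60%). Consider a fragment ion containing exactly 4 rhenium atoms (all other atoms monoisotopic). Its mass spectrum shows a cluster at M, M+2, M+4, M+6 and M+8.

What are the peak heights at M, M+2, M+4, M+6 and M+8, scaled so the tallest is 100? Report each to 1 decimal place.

5.3 : 35.7 : 89.6 : 100.0 : 41.8

The 4 Re atoms are independent, so intensities follow the terms of (0.3740 + 0.6260)^4.
P(M) = 0.3740^4 = 0.019565
P(M+2) = 4 × 0.3740^3 × 0.6260^1 = 0.130993
P(M+4) = 6 × 0.3740^2 × 0.6260^2 = 0.328884
P(M+6) = 4 × 0.3740^1 × 0.6260^3 = 0.366990
P(M+8) = 0.6260^4 = 0.153567
The M+6 peak is largest (0.366990); scaling to 100 gives 5.3 : 35.7 : 89.6 : 100.0 : 41.8.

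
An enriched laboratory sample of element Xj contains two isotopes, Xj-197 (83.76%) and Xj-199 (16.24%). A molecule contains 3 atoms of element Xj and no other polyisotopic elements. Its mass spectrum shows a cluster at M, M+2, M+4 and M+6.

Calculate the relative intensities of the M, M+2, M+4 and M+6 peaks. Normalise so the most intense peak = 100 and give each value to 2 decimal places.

The 3 Xj atoms are independent, so intensities follow the terms of (0.8376 + 0.1624)^3.
P(M) = 0.8376^3 = 0.587638
P(M+2) = 3 × 0.8376^2 × 0.1624^1 = 0.341807
P(M+4) = 3 × 0.8376^1 × 0.1624^2 = 0.066272
P(M+6) = 0.1624^3 = 0.004283
The M peak is largest (0.587638); scaling to 100 gives 100.00 : 58.17 : 11.28 : 0.73.

100.00 : 58.17 : 11.28 : 0.73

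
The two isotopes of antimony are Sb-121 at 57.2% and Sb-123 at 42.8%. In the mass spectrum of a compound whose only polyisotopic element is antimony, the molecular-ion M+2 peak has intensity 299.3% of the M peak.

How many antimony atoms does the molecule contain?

4

With n Sb atoms, P(M+2)/P(M) = C(n,1)·p^(n−1)q / p^n = n·q/p = n · 0.428/0.572.
n = 2.993 × 0.572/0.428 = 4.00 ≈ 4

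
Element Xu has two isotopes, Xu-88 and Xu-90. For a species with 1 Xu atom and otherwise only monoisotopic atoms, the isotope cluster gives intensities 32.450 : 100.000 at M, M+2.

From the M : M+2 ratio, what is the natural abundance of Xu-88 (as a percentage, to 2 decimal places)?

24.50%

If p is the fraction of Xu that is Xu-88, then I(M+2)/I(M) = [C(1,1)·p^0·(1−p)] / p^1 = 1·(1−p)/p = 100.000/32.450 = 3.0817
(1−p)/p = 3.0817/1 = 3.0817  ⇒  p = 1/(1 + 3.0817) = 0.2450
Xu-88: 24.50%, Xu-90: 75.50%.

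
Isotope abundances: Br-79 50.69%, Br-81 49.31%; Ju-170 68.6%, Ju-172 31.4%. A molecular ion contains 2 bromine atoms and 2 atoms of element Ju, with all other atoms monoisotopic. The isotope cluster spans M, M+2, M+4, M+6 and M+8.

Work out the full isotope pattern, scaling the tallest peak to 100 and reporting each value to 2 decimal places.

34.05 : 97.42 : 100.00 : 43.38 : 6.75

Bromine pattern (n=2): 0.25694761 : 0.49990478 : 0.24314761
Element Ju pattern (n=2): 0.470596 : 0.430808 : 0.098596
Convolve the two distributions (both contribute in 2-u steps):
  M: 0.25694761×0.470596 = 0.120919
  M+2: 0.25694761×0.430808 + 0.49990478×0.470596 = 0.345948
  M+4: 0.25694761×0.098596 + 0.49990478×0.430808 + 0.24314761×0.470596 = 0.355121
  M+6: 0.49990478×0.098596 + 0.24314761×0.430808 = 0.154039
  M+8: 0.24314761×0.098596 = 0.023973
Scale to base peak (0.355121) = 100: 34.05 : 97.42 : 100.00 : 43.38 : 6.75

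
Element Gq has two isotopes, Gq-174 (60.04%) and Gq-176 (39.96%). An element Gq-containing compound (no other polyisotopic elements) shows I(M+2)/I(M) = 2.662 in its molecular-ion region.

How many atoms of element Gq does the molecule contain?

For n independent Gq atoms, I(M+2)/I(M) = n · (abundance Gq-176) / (abundance Gq-174) = n · 0.3996/0.6004.
n = 2.662 × 0.6004/0.3996 = 4.00 ≈ 4

4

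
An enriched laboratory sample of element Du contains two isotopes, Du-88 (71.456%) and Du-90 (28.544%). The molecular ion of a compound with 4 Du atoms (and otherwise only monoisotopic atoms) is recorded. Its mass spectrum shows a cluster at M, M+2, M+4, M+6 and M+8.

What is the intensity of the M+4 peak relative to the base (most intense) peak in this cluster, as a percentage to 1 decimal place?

Binomial terms of (0.71456 + 0.28544)^4: M 0.2607, M+2 0.4166, M+4 0.2496, M+6 0.0665, M+8 0.0066 → M+2 is the base peak.
P(M+2) = C(4,1) × 0.71456^3 × 0.28544^1 = 4 × 0.36485147 × 0.28544 = 0.416573 (base)
P(M+4) = C(4,2) × 0.71456^2 × 0.28544^2 = 6 × 0.51059599 × 0.08147599 = 0.249608
Relative intensity = 0.249608 / 0.416573 × 100 = 59.9

59.9%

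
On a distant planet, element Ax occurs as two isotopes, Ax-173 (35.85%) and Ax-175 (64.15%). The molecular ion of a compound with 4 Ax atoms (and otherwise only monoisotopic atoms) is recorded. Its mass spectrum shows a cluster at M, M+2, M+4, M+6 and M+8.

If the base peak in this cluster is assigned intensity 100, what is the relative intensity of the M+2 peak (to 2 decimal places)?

31.23

(0.3585 + 0.6415)^4 gives M 0.0165, M+2 0.1182, M+4 0.3173, M+6 0.3786, M+8 0.1694; the largest is M+6.
P(M+6) = C(4,3) × 0.3585^1 × 0.6415^3 = 4 × 0.3585 × 0.26399152 = 0.378564 (base)
P(M+2) = C(4,1) × 0.3585^3 × 0.6415^1 = 4 × 0.04607523 × 0.6415 = 0.118229
Relative intensity = 0.118229 / 0.378564 × 100 = 31.23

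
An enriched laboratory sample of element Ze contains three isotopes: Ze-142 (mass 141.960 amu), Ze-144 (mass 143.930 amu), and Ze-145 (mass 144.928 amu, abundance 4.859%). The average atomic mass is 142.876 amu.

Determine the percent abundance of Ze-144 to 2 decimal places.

The remaining 95.141% is split between Ze-142 (fraction x) and Ze-144 (fraction 0.95141 − x).
Substituting: 141.960x + 143.930(0.95141 − x) = 135.83394848
(141.960 − 143.930)x = -1.10249282  ⇒  x = 0.55964, y = 0.39177
Ze-142: 55.96%, Ze-144: 39.18%.

39.18%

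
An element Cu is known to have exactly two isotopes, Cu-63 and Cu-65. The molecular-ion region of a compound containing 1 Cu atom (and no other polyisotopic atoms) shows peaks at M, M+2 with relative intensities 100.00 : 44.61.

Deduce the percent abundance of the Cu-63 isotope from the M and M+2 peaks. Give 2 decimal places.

Let p = fractional abundance of Cu-63. I(M+2)/I(M) = [C(1,1)·p^0·(1−p)] / p^1 = 1·(1−p)/p = 44.61/100.00 = 0.4461
(1−p)/p = 0.4461/1 = 0.4461  ⇒  p = 1/(1 + 0.4461) = 0.6915
Cu-63: 69.15%, Cu-65: 30.85%.

69.15%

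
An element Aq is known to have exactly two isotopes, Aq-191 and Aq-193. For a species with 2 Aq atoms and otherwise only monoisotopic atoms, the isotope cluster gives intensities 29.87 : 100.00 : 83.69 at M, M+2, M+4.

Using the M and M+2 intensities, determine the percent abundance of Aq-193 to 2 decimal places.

62.60%

Write p for the Aq-191 fraction. I(M+2)/I(M) = [C(2,1)·p^1·(1−p)] / p^2 = 2·(1−p)/p = 100.00/29.87 = 3.3478
(1−p)/p = 3.3478/2 = 1.6739  ⇒  p = 1/(1 + 1.6739) = 0.3740
Aq-191: 37.40%, Aq-193: 62.60%.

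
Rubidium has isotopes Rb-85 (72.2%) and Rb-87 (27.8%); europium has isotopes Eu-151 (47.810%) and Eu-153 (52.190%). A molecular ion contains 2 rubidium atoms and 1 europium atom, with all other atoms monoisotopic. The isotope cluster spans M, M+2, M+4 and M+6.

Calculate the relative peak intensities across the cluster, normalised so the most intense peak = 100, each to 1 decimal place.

53.7 : 100.0 : 53.1 : 8.7

Rubidium pattern (n=2): 0.521284 : 0.401432 : 0.077284
Europium pattern (n=1): 0.4781 : 0.5219
Convolve the two distributions (both contribute in 2-u steps):
  M: 0.521284×0.4781 = 0.249226
  M+2: 0.521284×0.5219 + 0.401432×0.4781 = 0.463983
  M+4: 0.401432×0.5219 + 0.077284×0.4781 = 0.246457
  M+6: 0.077284×0.5219 = 0.040335
Scale to base peak (0.463983) = 100: 53.7 : 100.0 : 53.1 : 8.7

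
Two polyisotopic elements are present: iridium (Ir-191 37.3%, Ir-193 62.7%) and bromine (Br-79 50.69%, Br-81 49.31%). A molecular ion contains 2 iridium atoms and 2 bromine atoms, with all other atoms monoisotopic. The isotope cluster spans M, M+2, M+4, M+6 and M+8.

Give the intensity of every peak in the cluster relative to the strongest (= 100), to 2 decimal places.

Iridium pattern (n=2): 0.139129 : 0.467742 : 0.393129
Bromine pattern (n=2): 0.25694761 : 0.49990478 : 0.24314761
Convolve the two distributions (both contribute in 2-u steps):
  M: 0.139129×0.25694761 = 0.035749
  M+2: 0.139129×0.49990478 + 0.467742×0.25694761 = 0.189736
  M+4: 0.139129×0.24314761 + 0.467742×0.49990478 + 0.393129×0.25694761 = 0.368669
  M+6: 0.467742×0.24314761 + 0.393129×0.49990478 = 0.310257
  M+8: 0.393129×0.24314761 = 0.095588
Scale to base peak (0.368669) = 100: 9.70 : 51.47 : 100.00 : 84.16 : 25.93

9.70 : 51.47 : 100.00 : 84.16 : 25.93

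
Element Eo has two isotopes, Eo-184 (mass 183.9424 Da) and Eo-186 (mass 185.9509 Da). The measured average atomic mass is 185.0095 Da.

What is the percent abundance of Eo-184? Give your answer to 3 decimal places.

46.871%

Writing the weighted mean with unknown fraction x of Eo-184:
183.9424·x + 185.9509·(1 − x) = 185.0095
(183.9424 − 185.9509)·x = 185.0095 − 185.9509
x = -0.9414 / -2.0085 = 0.46871 → 46.871% Eo-184, 53.129% Eo-186.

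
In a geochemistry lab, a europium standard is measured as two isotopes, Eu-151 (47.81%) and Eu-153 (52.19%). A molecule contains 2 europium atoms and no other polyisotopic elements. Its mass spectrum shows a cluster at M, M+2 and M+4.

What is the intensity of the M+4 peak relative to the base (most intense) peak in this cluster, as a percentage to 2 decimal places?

Term probabilities: M 0.2286, M+2 0.4990, M+4 0.2724. Base peak = M+2.
P(M+2) = C(2,1) × 0.4781^1 × 0.5219^1 = 2 × 0.4781 × 0.5219 = 0.499041 (base)
P(M+4) = C(2,2) × 0.4781^0 × 0.5219^2 = 1 × 1.0000 × 0.27237961 = 0.272380
Relative intensity = 0.272380 / 0.499041 × 100 = 54.58

54.58%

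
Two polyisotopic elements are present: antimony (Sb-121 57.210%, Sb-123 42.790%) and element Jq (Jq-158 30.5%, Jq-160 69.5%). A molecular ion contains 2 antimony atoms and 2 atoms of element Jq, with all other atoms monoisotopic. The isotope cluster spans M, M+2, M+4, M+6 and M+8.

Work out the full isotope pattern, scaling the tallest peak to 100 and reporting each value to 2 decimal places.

Antimony pattern (n=2): 0.32729841 : 0.48960318 : 0.18309841
Element Jq pattern (n=2): 0.093025 : 0.42395 : 0.483025
Convolve the two distributions (both contribute in 2-u steps):
  M: 0.32729841×0.093025 = 0.030447
  M+2: 0.32729841×0.42395 + 0.48960318×0.093025 = 0.184303
  M+4: 0.32729841×0.483025 + 0.48960318×0.42395 + 0.18309841×0.093025 = 0.382693
  M+6: 0.48960318×0.483025 + 0.18309841×0.42395 = 0.314115
  M+8: 0.18309841×0.483025 = 0.088441
Scale to base peak (0.382693) = 100: 7.96 : 48.16 : 100.00 : 82.08 : 23.11

7.96 : 48.16 : 100.00 : 82.08 : 23.11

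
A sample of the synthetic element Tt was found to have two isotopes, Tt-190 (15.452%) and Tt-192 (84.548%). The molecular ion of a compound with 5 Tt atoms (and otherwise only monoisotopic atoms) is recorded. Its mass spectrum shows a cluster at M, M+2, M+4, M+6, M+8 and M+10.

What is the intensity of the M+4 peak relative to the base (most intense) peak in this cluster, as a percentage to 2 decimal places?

6.10%

(0.15452 + 0.84548)^5 gives M 0.0001, M+2 0.0024, M+4 0.0264, M+6 0.1443, M+8 0.3948, M+10 0.4320; the largest is M+10.
P(M+10) = C(5,5) × 0.15452^0 × 0.84548^5 = 1 × 1.0000 × 0.43203277 = 0.432033 (base)
P(M+4) = C(5,2) × 0.15452^3 × 0.84548^2 = 10 × 0.00368939 × 0.71483643 = 0.026373
Relative intensity = 0.026373 / 0.432033 × 100 = 6.10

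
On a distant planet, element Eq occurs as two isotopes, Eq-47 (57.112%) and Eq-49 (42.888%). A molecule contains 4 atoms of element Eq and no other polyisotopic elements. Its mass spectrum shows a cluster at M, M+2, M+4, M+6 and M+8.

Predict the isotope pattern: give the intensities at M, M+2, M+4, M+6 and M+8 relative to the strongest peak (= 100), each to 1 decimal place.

29.6 : 88.8 : 100.0 : 50.1 : 9.4

The 4 Eq atoms are independent, so intensities follow the terms of (0.57112 + 0.42888)^4.
P(M) = 0.57112^4 = 0.106392
P(M+2) = 4 × 0.57112^3 × 0.42888^1 = 0.319579
P(M+4) = 6 × 0.57112^2 × 0.42888^2 = 0.359979
P(M+6) = 4 × 0.57112^1 × 0.42888^3 = 0.180217
P(M+8) = 0.42888^4 = 0.033833
The M+4 peak is largest (0.359979); scaling to 100 gives 29.6 : 88.8 : 100.0 : 50.1 : 9.4.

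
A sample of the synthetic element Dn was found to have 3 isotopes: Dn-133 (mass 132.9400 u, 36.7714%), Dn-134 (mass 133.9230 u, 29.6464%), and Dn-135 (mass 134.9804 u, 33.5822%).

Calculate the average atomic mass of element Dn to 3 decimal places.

The abundance-weighted mean is 0.367714 × 132.9400 + 0.296464 × 133.9230 + 0.335822 × 134.9804
= 48.88390 + 39.70335 + 45.32939 = 133.91664 u

133.917 u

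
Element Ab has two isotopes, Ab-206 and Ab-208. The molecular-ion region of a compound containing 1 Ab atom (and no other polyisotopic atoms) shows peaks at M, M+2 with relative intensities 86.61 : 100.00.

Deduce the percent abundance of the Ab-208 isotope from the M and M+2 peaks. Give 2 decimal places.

Write p for the Ab-206 fraction. I(M+2)/I(M) = [C(1,1)·p^0·(1−p)] / p^1 = 1·(1−p)/p = 100.00/86.61 = 1.1546
(1−p)/p = 1.1546/1 = 1.1546  ⇒  p = 1/(1 + 1.1546) = 0.4641
Ab-206: 46.41%, Ab-208: 53.59%.

53.59%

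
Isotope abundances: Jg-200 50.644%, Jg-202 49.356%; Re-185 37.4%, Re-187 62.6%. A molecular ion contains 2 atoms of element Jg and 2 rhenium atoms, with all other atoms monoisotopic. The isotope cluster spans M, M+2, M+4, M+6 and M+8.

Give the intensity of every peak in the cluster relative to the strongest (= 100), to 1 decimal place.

9.7 : 51.5 : 100.0 : 84.1 : 25.9

Element Jg pattern (n=2): 0.25648147 : 0.49991705 : 0.24360147
Rhenium pattern (n=2): 0.139876 : 0.468248 : 0.391876
Convolve the two distributions (both contribute in 2-u steps):
  M: 0.25648147×0.139876 = 0.035876
  M+2: 0.25648147×0.468248 + 0.49991705×0.139876 = 0.190023
  M+4: 0.25648147×0.391876 + 0.49991705×0.468248 + 0.24360147×0.139876 = 0.368668
  M+6: 0.49991705×0.391876 + 0.24360147×0.468248 = 0.309971
  M+8: 0.24360147×0.391876 = 0.095462
Scale to base peak (0.368668) = 100: 9.7 : 51.5 : 100.0 : 84.1 : 25.9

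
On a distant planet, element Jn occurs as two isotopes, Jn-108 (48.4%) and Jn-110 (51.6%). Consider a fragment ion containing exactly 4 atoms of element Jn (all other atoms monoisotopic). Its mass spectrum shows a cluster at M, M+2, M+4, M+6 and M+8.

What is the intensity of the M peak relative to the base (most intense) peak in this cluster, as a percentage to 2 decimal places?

Term probabilities: M 0.0549, M+2 0.2340, M+4 0.3742, M+6 0.2660, M+8 0.0709. Base peak = M+4.
P(M+4) = C(4,2) × 0.484^2 × 0.516^2 = 6 × 0.234256 × 0.266256 = 0.374232 (base)
P(M) = C(4,0) × 0.484^4 × 0.516^0 = 1 × 0.05487587 × 1.0000 = 0.054876
Relative intensity = 0.054876 / 0.374232 × 100 = 14.66

14.66%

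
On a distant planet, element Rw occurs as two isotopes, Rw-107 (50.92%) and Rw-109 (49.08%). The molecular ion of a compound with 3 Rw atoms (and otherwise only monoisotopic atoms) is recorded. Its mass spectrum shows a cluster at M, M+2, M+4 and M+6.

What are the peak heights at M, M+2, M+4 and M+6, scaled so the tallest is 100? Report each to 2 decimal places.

Each Rw atom is independently Rw-107 (p = 0.5092) or Rw-109 (q = 0.4908); the cluster is the binomial expansion (p + q)^3.
P(M) = 0.5092^3 = 0.132028
P(M+2) = 3 × 0.5092^2 × 0.4908^1 = 0.381771
P(M+4) = 3 × 0.5092^1 × 0.4908^2 = 0.367975
P(M+6) = 0.4908^3 = 0.118226
The M+2 peak is largest (0.381771); scaling to 100 gives 34.58 : 100.00 : 96.39 : 30.97.

34.58 : 100.00 : 96.39 : 30.97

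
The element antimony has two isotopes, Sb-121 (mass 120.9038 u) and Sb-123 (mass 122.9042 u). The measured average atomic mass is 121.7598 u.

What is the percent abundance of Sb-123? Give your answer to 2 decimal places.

With x = fraction of Sb-121 (so Sb-123 is 1 − x):
120.9038·x + 122.9042·(1 − x) = 121.7598
(120.9038 − 122.9042)·x = 121.7598 − 122.9042
x = -1.1444 / -2.0004 = 0.57209 → 57.21% Sb-121, 42.79% Sb-123.

42.79%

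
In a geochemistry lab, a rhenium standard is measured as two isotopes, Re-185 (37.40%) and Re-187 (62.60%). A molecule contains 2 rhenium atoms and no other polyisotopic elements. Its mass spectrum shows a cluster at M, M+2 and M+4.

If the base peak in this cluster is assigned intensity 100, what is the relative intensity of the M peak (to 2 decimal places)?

29.87

Binomial terms of (0.3740 + 0.6260)^2: M 0.1399, M+2 0.4682, M+4 0.3919 → M+2 is the base peak.
P(M+2) = C(2,1) × 0.3740^1 × 0.6260^1 = 2 × 0.3740 × 0.6260 = 0.468248 (base)
P(M) = C(2,0) × 0.3740^2 × 0.6260^0 = 1 × 0.139876 × 1.0000 = 0.139876
Relative intensity = 0.139876 / 0.468248 × 100 = 29.87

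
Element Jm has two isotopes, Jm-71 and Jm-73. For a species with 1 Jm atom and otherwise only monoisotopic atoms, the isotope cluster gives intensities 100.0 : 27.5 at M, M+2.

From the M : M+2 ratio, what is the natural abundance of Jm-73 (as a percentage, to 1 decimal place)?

Write p for the Jm-71 fraction. I(M+2)/I(M) = [C(1,1)·p^0·(1−p)] / p^1 = 1·(1−p)/p = 27.5/100.0 = 0.2750
(1−p)/p = 0.2750/1 = 0.2750  ⇒  p = 1/(1 + 0.2750) = 0.7843
Jm-71: 78.4%, Jm-73: 21.6%.

21.6%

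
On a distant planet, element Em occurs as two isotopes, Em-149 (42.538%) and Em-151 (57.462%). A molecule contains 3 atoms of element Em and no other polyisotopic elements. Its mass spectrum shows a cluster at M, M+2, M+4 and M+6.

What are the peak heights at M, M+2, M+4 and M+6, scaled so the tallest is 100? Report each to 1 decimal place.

The 3 Em atoms are independent, so intensities follow the terms of (0.42538 + 0.57462)^3.
P(M) = 0.42538^3 = 0.076972
P(M+2) = 3 × 0.42538^2 × 0.57462^1 = 0.311929
P(M+4) = 3 × 0.42538^1 × 0.57462^2 = 0.421366
P(M+6) = 0.57462^3 = 0.189733
The M+4 peak is largest (0.421366); scaling to 100 gives 18.3 : 74.0 : 100.0 : 45.0.

18.3 : 74.0 : 100.0 : 45.0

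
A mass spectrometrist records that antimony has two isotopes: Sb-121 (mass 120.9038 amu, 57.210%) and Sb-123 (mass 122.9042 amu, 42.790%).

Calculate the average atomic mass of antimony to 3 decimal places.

Weight each isotope mass by its fractional abundance: 0.57210 × 120.9038 + 0.42790 × 122.9042
= 69.16906 + 52.59071 = 121.75977 amu

121.760 amu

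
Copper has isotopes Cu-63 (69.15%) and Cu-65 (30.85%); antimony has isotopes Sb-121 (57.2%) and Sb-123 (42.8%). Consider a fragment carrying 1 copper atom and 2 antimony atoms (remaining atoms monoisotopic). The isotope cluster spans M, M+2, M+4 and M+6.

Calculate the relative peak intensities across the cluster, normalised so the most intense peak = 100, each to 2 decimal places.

Copper pattern (n=1): 0.6915 : 0.3085
Antimony pattern (n=2): 0.327184 : 0.489632 : 0.183184
Convolve the two distributions (both contribute in 2-u steps):
  M: 0.6915×0.327184 = 0.226248
  M+2: 0.6915×0.489632 + 0.3085×0.327184 = 0.439517
  M+4: 0.6915×0.183184 + 0.3085×0.489632 = 0.277723
  M+6: 0.3085×0.183184 = 0.056512
Scale to base peak (0.439517) = 100: 51.48 : 100.00 : 63.19 : 12.86

51.48 : 100.00 : 63.19 : 12.86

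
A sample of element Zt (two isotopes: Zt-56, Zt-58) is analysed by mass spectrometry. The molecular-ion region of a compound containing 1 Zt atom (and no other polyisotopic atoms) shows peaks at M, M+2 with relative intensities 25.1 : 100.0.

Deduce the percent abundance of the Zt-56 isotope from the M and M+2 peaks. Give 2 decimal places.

20.06%

Let p = fractional abundance of Zt-56. I(M+2)/I(M) = [C(1,1)·p^0·(1−p)] / p^1 = 1·(1−p)/p = 100.0/25.1 = 3.9841
(1−p)/p = 3.9841/1 = 3.9841  ⇒  p = 1/(1 + 3.9841) = 0.2006
Zt-56: 20.06%, Zt-58: 79.94%.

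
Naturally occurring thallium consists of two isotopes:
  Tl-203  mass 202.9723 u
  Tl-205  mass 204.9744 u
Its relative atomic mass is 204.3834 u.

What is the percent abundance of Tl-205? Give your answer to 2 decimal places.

70.48%

Let x be the fractional abundance of Tl-203; then Tl-205 has abundance 1 − x.
202.9723·x + 204.9744·(1 − x) = 204.3834
(202.9723 − 204.9744)·x = 204.3834 − 204.9744
x = -0.5910 / -2.0021 = 0.29519 → 29.52% Tl-203, 70.48% Tl-205.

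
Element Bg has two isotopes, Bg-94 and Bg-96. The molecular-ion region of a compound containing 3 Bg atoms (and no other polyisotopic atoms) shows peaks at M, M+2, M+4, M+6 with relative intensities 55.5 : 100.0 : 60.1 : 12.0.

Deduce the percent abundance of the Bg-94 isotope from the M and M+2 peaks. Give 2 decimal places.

Let p = fractional abundance of Bg-94. I(M+2)/I(M) = [C(3,1)·p^2·(1−p)] / p^3 = 3·(1−p)/p = 100.0/55.5 = 1.8018
(1−p)/p = 1.8018/3 = 0.6006  ⇒  p = 1/(1 + 0.6006) = 0.6248
Bg-94: 62.48%, Bg-96: 37.52%.

62.48%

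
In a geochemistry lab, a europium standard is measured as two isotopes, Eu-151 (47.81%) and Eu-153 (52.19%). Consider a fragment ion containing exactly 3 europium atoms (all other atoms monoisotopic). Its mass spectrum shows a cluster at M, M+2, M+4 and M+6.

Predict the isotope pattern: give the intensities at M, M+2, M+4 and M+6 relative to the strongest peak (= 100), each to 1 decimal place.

Expanding (0.4781 + 0.5219)^3:
P(M) = 0.4781^3 = 0.109284
P(M+2) = 3 × 0.4781^2 × 0.5219^1 = 0.357887
P(M+4) = 3 × 0.4781^1 × 0.5219^2 = 0.390674
P(M+6) = 0.5219^3 = 0.142155
The M+4 peak is largest (0.390674); scaling to 100 gives 28.0 : 91.6 : 100.0 : 36.4.

28.0 : 91.6 : 100.0 : 36.4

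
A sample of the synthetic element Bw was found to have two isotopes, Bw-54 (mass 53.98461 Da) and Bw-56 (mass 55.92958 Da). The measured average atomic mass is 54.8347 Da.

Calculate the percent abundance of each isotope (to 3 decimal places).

Writing the weighted mean with unknown fraction x of Bw-54:
53.98461·x + 55.92958·(1 − x) = 54.8347
(53.98461 − 55.92958)·x = 54.8347 − 55.92958
x = -1.09488 / -1.94497 = 0.56293 → 56.293% Bw-54, 43.707% Bw-56.

Bw-54: 56.293%, Bw-56: 43.707%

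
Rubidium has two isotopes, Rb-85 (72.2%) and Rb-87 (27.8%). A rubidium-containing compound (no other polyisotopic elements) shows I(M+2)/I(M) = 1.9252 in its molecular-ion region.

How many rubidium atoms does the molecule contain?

The M+2/M ratio from n Rb atoms is n · q/p = n · 0.278/0.722.
n = 1.9252 × 0.722/0.278 = 5.00 ≈ 5

5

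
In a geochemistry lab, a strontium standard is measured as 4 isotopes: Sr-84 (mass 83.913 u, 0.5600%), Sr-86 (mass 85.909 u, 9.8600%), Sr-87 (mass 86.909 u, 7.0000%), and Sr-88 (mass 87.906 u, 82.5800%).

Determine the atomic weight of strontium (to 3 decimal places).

87.617 u

Ar = Σ fᵢ·mᵢ = 0.005600 × 83.913 + 0.098600 × 85.909 + 0.070000 × 86.909 + 0.825800 × 87.906
= 0.4699 + 8.4706 + 6.0836 + 72.5928 = 87.6169 u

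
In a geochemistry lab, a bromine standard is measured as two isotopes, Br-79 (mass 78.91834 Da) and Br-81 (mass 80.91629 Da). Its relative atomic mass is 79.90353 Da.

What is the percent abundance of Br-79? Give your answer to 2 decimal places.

Let x be the fractional abundance of Br-79; then Br-81 has abundance 1 − x.
78.91834·x + 80.91629·(1 − x) = 79.90353
(78.91834 − 80.91629)·x = 79.90353 − 80.91629
x = -1.01276 / -1.99795 = 0.50690 → 50.69% Br-79, 49.31% Br-81.

50.69%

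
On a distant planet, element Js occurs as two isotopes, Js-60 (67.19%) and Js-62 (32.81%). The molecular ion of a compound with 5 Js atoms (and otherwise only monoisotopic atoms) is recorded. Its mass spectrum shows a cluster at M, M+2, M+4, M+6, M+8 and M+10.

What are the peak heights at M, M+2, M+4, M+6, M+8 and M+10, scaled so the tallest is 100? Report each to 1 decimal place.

The 5 Js atoms are independent, so intensities follow the terms of (0.6719 + 0.3281)^5.
P(M) = 0.6719^5 = 0.136938
P(M+2) = 5 × 0.6719^4 × 0.3281^1 = 0.334345
P(M+4) = 10 × 0.6719^3 × 0.3281^2 = 0.326532
P(M+6) = 10 × 0.6719^2 × 0.3281^3 = 0.159451
P(M+8) = 5 × 0.6719^1 × 0.3281^4 = 0.038931
P(M+10) = 0.3281^5 = 0.003802
The M+2 peak is largest (0.334345); scaling to 100 gives 41.0 : 100.0 : 97.7 : 47.7 : 11.6 : 1.1.

41.0 : 100.0 : 97.7 : 47.7 : 11.6 : 1.1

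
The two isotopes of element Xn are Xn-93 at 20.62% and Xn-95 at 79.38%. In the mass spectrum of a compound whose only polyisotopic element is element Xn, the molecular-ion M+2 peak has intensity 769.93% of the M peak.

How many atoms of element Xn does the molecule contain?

2

The M+2/M ratio from n Xn atoms is n · q/p = n · 0.7938/0.2062.
n = 7.6993 × 0.2062/0.7938 = 2.00 ≈ 2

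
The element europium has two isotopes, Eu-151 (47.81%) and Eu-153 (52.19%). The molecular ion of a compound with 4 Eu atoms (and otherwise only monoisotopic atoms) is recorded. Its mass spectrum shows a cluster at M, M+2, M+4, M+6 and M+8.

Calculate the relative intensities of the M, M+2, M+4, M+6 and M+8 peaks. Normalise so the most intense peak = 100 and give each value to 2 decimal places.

The 4 Eu atoms are independent, so intensities follow the terms of (0.4781 + 0.5219)^4.
P(M) = 0.4781^4 = 0.052249
P(M+2) = 4 × 0.4781^3 × 0.5219^1 = 0.228141
P(M+4) = 6 × 0.4781^2 × 0.5219^2 = 0.373563
P(M+6) = 4 × 0.4781^1 × 0.5219^3 = 0.271857
P(M+8) = 0.5219^4 = 0.074191
The M+4 peak is largest (0.373563); scaling to 100 gives 13.99 : 61.07 : 100.00 : 72.77 : 19.86.

13.99 : 61.07 : 100.00 : 72.77 : 19.86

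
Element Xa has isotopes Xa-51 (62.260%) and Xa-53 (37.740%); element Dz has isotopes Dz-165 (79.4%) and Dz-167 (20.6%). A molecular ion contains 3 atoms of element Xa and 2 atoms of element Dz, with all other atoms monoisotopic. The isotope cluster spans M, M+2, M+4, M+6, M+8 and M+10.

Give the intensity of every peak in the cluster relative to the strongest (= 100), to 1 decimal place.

Element Xa pattern (n=3): 0.24133891 : 0.43887555 : 0.26603217 : 0.05375337
Element Dz pattern (n=2): 0.630436 : 0.327128 : 0.042436
Convolve the two distributions (both contribute in 2-u steps):
  M: 0.24133891×0.630436 = 0.152149
  M+2: 0.24133891×0.327128 + 0.43887555×0.630436 = 0.355632
  M+4: 0.24133891×0.042436 + 0.43887555×0.327128 + 0.26603217×0.630436 = 0.321526
  M+6: 0.43887555×0.042436 + 0.26603217×0.327128 + 0.05375337×0.630436 = 0.139539
  M+8: 0.26603217×0.042436 + 0.05375337×0.327128 = 0.028874
  M+10: 0.05375337×0.042436 = 0.002281
Scale to base peak (0.355632) = 100: 42.8 : 100.0 : 90.4 : 39.2 : 8.1 : 0.6

42.8 : 100.0 : 90.4 : 39.2 : 8.1 : 0.6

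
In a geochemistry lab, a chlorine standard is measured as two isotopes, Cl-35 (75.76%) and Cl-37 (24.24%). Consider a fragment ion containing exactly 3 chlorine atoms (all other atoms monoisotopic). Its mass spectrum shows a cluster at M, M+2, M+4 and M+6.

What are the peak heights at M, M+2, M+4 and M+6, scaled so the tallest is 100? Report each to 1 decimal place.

100.0 : 96.0 : 30.7 : 3.3

Expanding (0.7576 + 0.2424)^3:
P(M) = 0.7576^3 = 0.434830
P(M+2) = 3 × 0.7576^2 × 0.2424^1 = 0.417382
P(M+4) = 3 × 0.7576^1 × 0.2424^2 = 0.133545
P(M+6) = 0.2424^3 = 0.014243
The M peak is largest (0.434830); scaling to 100 gives 100.0 : 96.0 : 30.7 : 3.3.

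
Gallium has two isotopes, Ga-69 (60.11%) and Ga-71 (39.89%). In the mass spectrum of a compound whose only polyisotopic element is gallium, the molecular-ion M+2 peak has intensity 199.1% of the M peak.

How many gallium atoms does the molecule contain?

For n independent Ga atoms, I(M+2)/I(M) = n · (abundance Ga-71) / (abundance Ga-69) = n · 0.3989/0.6011.
n = 1.991 × 0.6011/0.3989 = 3.00 ≈ 3

3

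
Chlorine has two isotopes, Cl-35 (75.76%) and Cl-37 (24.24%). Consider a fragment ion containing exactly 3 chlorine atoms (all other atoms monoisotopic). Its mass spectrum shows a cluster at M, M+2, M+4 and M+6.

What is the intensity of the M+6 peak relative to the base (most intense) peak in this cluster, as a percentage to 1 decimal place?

3.3%

Term probabilities: M 0.4348, M+2 0.4174, M+4 0.1335, M+6 0.0142. Base peak = M.
P(M) = C(3,0) × 0.7576^3 × 0.2424^0 = 1 × 0.4348304 × 1.0000 = 0.434830 (base)
P(M+6) = C(3,3) × 0.7576^0 × 0.2424^3 = 1 × 1.0000 × 0.01424288 = 0.014243
Relative intensity = 0.014243 / 0.434830 × 100 = 3.3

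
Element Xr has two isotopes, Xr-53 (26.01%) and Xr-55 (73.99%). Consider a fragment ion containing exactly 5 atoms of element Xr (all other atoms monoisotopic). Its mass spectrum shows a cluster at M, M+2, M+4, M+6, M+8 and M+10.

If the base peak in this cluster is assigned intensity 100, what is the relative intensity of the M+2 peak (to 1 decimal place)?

Binomial terms of (0.2601 + 0.7399)^5: M 0.0012, M+2 0.0169, M+4 0.0963, M+6 0.2740, M+8 0.3898, M+10 0.2218 → M+8 is the base peak.
P(M+8) = C(5,4) × 0.2601^1 × 0.7399^4 = 5 × 0.2601 × 0.2997037 = 0.389765 (base)
P(M+2) = C(5,1) × 0.2601^4 × 0.7399^1 = 5 × 0.00457679 × 0.7399 = 0.016932
Relative intensity = 0.016932 / 0.389765 × 100 = 4.3

4.3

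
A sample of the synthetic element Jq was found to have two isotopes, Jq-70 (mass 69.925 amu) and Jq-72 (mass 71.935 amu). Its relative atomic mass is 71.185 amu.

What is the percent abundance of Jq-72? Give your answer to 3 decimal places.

With x = fraction of Jq-70 (so Jq-72 is 1 − x):
69.925·x + 71.935·(1 − x) = 71.185
(69.925 − 71.935)·x = 71.185 − 71.935
x = -0.750 / -2.010 = 0.37313 → 37.313% Jq-70, 62.687% Jq-72.

62.687%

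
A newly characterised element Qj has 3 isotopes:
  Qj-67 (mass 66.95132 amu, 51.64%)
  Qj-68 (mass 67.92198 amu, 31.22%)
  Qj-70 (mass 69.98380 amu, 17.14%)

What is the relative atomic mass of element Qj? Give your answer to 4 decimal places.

67.7741 amu

The abundance-weighted mean is 0.5164 × 66.95132 + 0.3122 × 67.92198 + 0.1714 × 69.98380
= 34.573662 + 21.205242 + 11.995223 = 67.774127 amu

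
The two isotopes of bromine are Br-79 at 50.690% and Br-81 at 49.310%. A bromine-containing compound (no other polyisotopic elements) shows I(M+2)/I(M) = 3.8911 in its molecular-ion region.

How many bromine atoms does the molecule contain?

For n independent Br atoms, I(M+2)/I(M) = n · (abundance Br-81) / (abundance Br-79) = n · 0.49310/0.50690.
n = 3.8911 × 0.50690/0.49310 = 4.00 ≈ 4

4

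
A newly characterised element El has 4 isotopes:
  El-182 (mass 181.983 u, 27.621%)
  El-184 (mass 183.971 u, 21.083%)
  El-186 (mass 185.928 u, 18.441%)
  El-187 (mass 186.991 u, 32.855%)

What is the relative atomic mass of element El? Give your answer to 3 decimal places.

184.775 u

Average mass = Σ (abundance × isotope mass) = 0.27621 × 181.983 + 0.21083 × 183.971 + 0.18441 × 185.928 + 0.32855 × 186.991
= 50.2655 + 38.7866 + 34.2870 + 61.4359 = 184.7750 u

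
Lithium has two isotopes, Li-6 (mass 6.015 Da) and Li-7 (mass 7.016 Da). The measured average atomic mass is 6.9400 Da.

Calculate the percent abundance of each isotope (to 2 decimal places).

Li-6: 7.59%, Li-7: 92.41%

With x = fraction of Li-6 (so Li-7 is 1 − x):
6.015·x + 7.016·(1 − x) = 6.9400
(6.015 − 7.016)·x = 6.9400 − 7.016
x = -0.0760 / -1.001 = 0.07592 → 7.59% Li-6, 92.41% Li-7.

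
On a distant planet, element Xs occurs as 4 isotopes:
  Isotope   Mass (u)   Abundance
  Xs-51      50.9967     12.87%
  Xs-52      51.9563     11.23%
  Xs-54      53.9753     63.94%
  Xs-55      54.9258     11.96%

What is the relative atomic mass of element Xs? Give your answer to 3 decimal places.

53.479 u

Average mass = Σ (abundance × isotope mass) = 0.1287 × 50.9967 + 0.1123 × 51.9563 + 0.6394 × 53.9753 + 0.1196 × 54.9258
= 6.56328 + 5.83469 + 34.51181 + 6.56913 = 53.47891 u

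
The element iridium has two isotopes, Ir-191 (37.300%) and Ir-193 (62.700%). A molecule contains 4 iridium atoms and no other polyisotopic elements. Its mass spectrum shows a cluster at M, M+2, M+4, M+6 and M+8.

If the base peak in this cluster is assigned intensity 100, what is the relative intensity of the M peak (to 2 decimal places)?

Term probabilities: M 0.0194, M+2 0.1302, M+4 0.3282, M+6 0.3678, M+8 0.1546. Base peak = M+6.
P(M+6) = C(4,3) × 0.37300^1 × 0.62700^3 = 4 × 0.3730 × 0.24649188 = 0.367766 (base)
P(M) = C(4,0) × 0.37300^4 × 0.62700^0 = 1 × 0.01935688 × 1.0000 = 0.019357
Relative intensity = 0.019357 / 0.367766 × 100 = 5.26

5.26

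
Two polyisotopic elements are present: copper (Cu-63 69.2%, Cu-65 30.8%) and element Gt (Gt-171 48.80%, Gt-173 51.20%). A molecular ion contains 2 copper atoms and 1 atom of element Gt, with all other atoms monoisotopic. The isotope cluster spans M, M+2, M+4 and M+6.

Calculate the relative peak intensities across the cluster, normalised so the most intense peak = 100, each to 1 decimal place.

51.6 : 100.0 : 58.4 : 10.7

Copper pattern (n=2): 0.478864 : 0.426272 : 0.094864
Element Gt pattern (n=1): 0.4880 : 0.5120
Convolve the two distributions (both contribute in 2-u steps):
  M: 0.478864×0.4880 = 0.233686
  M+2: 0.478864×0.5120 + 0.426272×0.4880 = 0.453199
  M+4: 0.426272×0.5120 + 0.094864×0.4880 = 0.264545
  M+6: 0.094864×0.5120 = 0.048570
Scale to base peak (0.453199) = 100: 51.6 : 100.0 : 58.4 : 10.7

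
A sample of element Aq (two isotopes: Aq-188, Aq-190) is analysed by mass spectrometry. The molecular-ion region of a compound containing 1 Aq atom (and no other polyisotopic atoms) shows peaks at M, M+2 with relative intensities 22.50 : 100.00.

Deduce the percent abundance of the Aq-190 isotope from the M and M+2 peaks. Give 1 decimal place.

If p is the fraction of Aq that is Aq-188, then I(M+2)/I(M) = [C(1,1)·p^0·(1−p)] / p^1 = 1·(1−p)/p = 100.00/22.50 = 4.4444
(1−p)/p = 4.4444/1 = 4.4444  ⇒  p = 1/(1 + 4.4444) = 0.1837
Aq-188: 18.4%, Aq-190: 81.6%.

81.6%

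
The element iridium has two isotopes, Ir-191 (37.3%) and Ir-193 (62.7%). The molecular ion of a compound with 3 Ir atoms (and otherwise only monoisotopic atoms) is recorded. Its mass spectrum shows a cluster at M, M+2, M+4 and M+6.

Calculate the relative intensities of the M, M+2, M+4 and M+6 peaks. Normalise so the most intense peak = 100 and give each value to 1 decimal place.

The 3 Ir atoms are independent, so intensities follow the terms of (0.373 + 0.627)^3.
P(M) = 0.373^3 = 0.051895
P(M+2) = 3 × 0.373^2 × 0.627^1 = 0.261702
P(M+4) = 3 × 0.373^1 × 0.627^2 = 0.439911
P(M+6) = 0.627^3 = 0.246492
The M+4 peak is largest (0.439911); scaling to 100 gives 11.8 : 59.5 : 100.0 : 56.0.

11.8 : 59.5 : 100.0 : 56.0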